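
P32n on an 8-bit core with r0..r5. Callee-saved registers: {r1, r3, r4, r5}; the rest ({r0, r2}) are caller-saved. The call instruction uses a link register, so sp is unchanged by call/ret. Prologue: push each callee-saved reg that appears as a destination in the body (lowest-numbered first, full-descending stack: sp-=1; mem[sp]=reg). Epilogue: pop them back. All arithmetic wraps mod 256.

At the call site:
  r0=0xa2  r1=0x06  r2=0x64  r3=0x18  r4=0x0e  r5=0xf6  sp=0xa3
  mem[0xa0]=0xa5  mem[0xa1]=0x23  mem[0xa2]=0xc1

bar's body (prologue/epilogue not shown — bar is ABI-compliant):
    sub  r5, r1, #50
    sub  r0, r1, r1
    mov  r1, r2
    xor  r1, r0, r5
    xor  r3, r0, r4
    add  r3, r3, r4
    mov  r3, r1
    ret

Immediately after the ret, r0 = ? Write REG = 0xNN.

REG = 0x00

prologue: push r1 → mem[0xa2]=0x06, sp=0xa2
prologue: push r3 → mem[0xa1]=0x18, sp=0xa1
prologue: push r5 → mem[0xa0]=0xf6, sp=0xa0
body[0] sub  r5, r1, #50 → r5=0xd4
body[1] sub  r0, r1, r1 → r0=0x00
body[2] mov  r1, r2 → r1=0x64
body[3] xor  r1, r0, r5 → r1=0xd4
body[4] xor  r3, r0, r4 → r3=0x0e
body[5] add  r3, r3, r4 → r3=0x1c
body[6] mov  r3, r1 → r3=0xd4
epilogue: pop r5=0xf6, sp=0xa1
epilogue: pop r3=0x18, sp=0xa2
epilogue: pop r1=0x06, sp=0xa3
r0 is caller-saved → body value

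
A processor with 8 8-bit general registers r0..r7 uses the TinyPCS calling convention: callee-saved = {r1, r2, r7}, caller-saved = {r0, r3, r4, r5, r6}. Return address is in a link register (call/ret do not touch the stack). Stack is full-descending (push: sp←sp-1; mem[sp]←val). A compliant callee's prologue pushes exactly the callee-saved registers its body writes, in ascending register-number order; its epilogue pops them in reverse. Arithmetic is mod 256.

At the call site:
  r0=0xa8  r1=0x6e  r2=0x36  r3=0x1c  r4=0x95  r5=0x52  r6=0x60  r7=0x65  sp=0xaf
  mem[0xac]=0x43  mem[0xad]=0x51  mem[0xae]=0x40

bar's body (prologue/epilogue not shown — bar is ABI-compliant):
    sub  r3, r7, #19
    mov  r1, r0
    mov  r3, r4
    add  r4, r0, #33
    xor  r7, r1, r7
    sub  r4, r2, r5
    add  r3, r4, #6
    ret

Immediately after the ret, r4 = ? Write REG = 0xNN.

prologue: push r1 -> mem[0xae]=0x6e, sp=0xae
prologue: push r7 -> mem[0xad]=0x65, sp=0xad
body[0] sub  r3, r7, #19 -> r3=0x52
body[1] mov  r1, r0 -> r1=0xa8
body[2] mov  r3, r4 -> r3=0x95
body[3] add  r4, r0, #33 -> r4=0xc9
body[4] xor  r7, r1, r7 -> r7=0xcd
body[5] sub  r4, r2, r5 -> r4=0xe4
body[6] add  r3, r4, #6 -> r3=0xea
epilogue: pop r7=0x65, sp=0xae
epilogue: pop r1=0x6e, sp=0xaf
r4 is caller-saved -> body value

REG = 0xe4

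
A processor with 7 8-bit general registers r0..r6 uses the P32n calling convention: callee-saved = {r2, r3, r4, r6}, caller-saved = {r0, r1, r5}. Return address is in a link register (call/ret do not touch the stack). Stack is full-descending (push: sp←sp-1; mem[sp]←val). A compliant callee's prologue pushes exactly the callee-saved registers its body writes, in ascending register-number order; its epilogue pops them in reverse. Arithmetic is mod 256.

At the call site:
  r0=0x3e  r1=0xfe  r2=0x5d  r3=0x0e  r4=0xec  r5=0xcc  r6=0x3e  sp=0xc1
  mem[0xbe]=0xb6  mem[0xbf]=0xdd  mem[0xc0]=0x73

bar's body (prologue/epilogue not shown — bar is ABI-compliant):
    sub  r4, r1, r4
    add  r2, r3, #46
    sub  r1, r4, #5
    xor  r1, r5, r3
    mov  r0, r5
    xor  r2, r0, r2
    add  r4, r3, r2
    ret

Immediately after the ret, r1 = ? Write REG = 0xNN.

prologue: push r2 → mem[0xc0]=0x5d, sp=0xc0
prologue: push r4 → mem[0xbf]=0xec, sp=0xbf
body[0] sub  r4, r1, r4 → r4=0x12
body[1] add  r2, r3, #46 → r2=0x3c
body[2] sub  r1, r4, #5 → r1=0x0d
body[3] xor  r1, r5, r3 → r1=0xc2
body[4] mov  r0, r5 → r0=0xcc
body[5] xor  r2, r0, r2 → r2=0xf0
body[6] add  r4, r3, r2 → r4=0xfe
epilogue: pop r4=0xec, sp=0xc0
epilogue: pop r2=0x5d, sp=0xc1
r1 is caller-saved → body value

REG = 0xc2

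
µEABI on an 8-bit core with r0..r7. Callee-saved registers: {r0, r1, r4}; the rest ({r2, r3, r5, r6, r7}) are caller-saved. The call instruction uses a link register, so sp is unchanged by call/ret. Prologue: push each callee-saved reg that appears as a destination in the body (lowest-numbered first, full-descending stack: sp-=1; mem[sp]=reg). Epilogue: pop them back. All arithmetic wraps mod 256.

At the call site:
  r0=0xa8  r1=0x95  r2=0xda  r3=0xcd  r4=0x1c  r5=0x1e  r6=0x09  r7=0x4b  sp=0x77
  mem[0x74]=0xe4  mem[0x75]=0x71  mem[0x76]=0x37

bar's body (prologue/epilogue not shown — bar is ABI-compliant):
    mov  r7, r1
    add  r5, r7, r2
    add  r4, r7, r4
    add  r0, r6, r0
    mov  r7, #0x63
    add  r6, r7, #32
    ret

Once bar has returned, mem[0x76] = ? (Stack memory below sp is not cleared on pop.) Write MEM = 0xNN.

prologue: push r0 → mem[0x76]=0xa8, sp=0x76
prologue: push r4 → mem[0x75]=0x1c, sp=0x75
body[0] mov  r7, r1 → r7=0x95
body[1] add  r5, r7, r2 → r5=0x6f
body[2] add  r4, r7, r4 → r4=0xb1
body[3] add  r0, r6, r0 → r0=0xb1
body[4] mov  r7, #0x63 → r7=0x63
body[5] add  r6, r7, #32 → r6=0x83
epilogue: pop r4=0x1c, sp=0x76
epilogue: pop r0=0xa8, sp=0x77
prologue pushed ['r0', 'r4'] at ['0x76', '0x75']

MEM = 0xa8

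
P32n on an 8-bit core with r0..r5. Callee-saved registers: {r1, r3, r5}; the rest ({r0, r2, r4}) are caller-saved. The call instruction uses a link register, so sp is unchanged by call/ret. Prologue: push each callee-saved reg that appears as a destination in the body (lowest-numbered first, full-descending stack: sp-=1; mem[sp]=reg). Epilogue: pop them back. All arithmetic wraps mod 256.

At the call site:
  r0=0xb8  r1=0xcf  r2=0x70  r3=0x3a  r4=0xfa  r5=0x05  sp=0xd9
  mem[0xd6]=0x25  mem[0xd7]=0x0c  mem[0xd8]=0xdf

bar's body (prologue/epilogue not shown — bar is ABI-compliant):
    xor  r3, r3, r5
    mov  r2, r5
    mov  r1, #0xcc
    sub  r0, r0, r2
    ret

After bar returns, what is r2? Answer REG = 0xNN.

REG = 0x05

prologue: push r1 -> mem[0xd8]=0xcf, sp=0xd8
prologue: push r3 -> mem[0xd7]=0x3a, sp=0xd7
body[0] xor  r3, r3, r5 -> r3=0x3f
body[1] mov  r2, r5 -> r2=0x05
body[2] mov  r1, #0xcc -> r1=0xcc
body[3] sub  r0, r0, r2 -> r0=0xb3
epilogue: pop r3=0x3a, sp=0xd8
epilogue: pop r1=0xcf, sp=0xd9
r2 is caller-saved -> body value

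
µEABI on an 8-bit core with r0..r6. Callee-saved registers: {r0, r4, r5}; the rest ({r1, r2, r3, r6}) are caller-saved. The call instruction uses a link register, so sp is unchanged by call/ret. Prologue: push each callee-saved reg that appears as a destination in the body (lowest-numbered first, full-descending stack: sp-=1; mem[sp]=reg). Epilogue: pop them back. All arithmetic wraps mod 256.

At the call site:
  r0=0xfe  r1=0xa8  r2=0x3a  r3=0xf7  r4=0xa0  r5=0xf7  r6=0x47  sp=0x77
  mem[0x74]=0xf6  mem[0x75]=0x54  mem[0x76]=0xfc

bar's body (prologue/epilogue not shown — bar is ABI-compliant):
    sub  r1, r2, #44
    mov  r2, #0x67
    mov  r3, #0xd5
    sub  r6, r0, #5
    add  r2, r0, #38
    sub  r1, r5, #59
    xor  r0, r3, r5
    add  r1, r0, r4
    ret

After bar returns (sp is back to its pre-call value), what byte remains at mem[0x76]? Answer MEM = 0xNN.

prologue: push r0 -> mem[0x76]=0xfe, sp=0x76
body[0] sub  r1, r2, #44 -> r1=0x0e
body[1] mov  r2, #0x67 -> r2=0x67
body[2] mov  r3, #0xd5 -> r3=0xd5
body[3] sub  r6, r0, #5 -> r6=0xf9
body[4] add  r2, r0, #38 -> r2=0x24
body[5] sub  r1, r5, #59 -> r1=0xbc
body[6] xor  r0, r3, r5 -> r0=0x22
body[7] add  r1, r0, r4 -> r1=0xc2
epilogue: pop r0=0xfe, sp=0x77
prologue pushed ['r0'] at ['0x76']

MEM = 0xfe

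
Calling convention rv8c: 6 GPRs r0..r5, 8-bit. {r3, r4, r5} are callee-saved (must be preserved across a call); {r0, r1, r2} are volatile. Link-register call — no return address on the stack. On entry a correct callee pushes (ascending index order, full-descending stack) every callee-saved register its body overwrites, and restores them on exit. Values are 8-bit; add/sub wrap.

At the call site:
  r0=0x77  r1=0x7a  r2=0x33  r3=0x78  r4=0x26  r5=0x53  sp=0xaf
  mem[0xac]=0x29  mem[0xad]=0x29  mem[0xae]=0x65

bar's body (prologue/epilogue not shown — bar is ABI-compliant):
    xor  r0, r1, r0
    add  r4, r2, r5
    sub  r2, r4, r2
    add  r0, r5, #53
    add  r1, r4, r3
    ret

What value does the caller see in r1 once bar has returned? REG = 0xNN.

REG = 0xfe

prologue: push r4 → mem[0xae]=0x26, sp=0xae
body[0] xor  r0, r1, r0 → r0=0x0d
body[1] add  r4, r2, r5 → r4=0x86
body[2] sub  r2, r4, r2 → r2=0x53
body[3] add  r0, r5, #53 → r0=0x88
body[4] add  r1, r4, r3 → r1=0xfe
epilogue: pop r4=0x26, sp=0xaf
r1 is caller-saved → body value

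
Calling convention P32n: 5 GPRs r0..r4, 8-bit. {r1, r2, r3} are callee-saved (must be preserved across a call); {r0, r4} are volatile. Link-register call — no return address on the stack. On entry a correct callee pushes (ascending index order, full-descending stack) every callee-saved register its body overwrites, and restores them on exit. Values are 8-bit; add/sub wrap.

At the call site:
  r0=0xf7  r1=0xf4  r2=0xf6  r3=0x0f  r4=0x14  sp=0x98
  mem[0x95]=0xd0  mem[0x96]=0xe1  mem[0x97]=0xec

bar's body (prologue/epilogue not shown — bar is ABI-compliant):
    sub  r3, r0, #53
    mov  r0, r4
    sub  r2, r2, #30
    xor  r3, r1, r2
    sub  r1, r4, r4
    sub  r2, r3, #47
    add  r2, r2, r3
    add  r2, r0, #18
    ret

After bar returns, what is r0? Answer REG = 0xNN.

REG = 0x14

prologue: push r1 -> mem[0x97]=0xf4, sp=0x97
prologue: push r2 -> mem[0x96]=0xf6, sp=0x96
prologue: push r3 -> mem[0x95]=0x0f, sp=0x95
body[0] sub  r3, r0, #53 -> r3=0xc2
body[1] mov  r0, r4 -> r0=0x14
body[2] sub  r2, r2, #30 -> r2=0xd8
body[3] xor  r3, r1, r2 -> r3=0x2c
body[4] sub  r1, r4, r4 -> r1=0x00
body[5] sub  r2, r3, #47 -> r2=0xfd
body[6] add  r2, r2, r3 -> r2=0x29
body[7] add  r2, r0, #18 -> r2=0x26
epilogue: pop r3=0x0f, sp=0x96
epilogue: pop r2=0xf6, sp=0x97
epilogue: pop r1=0xf4, sp=0x98
r0 is caller-saved -> body value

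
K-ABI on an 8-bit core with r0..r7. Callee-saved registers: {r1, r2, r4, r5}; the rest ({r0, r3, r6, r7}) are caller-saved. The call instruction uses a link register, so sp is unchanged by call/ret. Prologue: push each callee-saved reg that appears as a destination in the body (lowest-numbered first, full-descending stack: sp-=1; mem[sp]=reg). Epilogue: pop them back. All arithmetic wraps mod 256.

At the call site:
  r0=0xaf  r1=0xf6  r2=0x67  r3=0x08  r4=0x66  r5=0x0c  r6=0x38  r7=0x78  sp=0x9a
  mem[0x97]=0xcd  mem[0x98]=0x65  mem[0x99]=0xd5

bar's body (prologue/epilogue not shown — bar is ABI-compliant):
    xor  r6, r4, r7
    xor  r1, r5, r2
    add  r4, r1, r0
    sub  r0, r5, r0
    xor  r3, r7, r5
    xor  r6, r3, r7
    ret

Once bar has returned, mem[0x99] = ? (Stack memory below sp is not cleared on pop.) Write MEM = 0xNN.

MEM = 0xf6

prologue: push r1 -> mem[0x99]=0xf6, sp=0x99
prologue: push r4 -> mem[0x98]=0x66, sp=0x98
body[0] xor  r6, r4, r7 -> r6=0x1e
body[1] xor  r1, r5, r2 -> r1=0x6b
body[2] add  r4, r1, r0 -> r4=0x1a
body[3] sub  r0, r5, r0 -> r0=0x5d
body[4] xor  r3, r7, r5 -> r3=0x74
body[5] xor  r6, r3, r7 -> r6=0x0c
epilogue: pop r4=0x66, sp=0x99
epilogue: pop r1=0xf6, sp=0x9a
prologue pushed ['r1', 'r4'] at ['0x99', '0x98']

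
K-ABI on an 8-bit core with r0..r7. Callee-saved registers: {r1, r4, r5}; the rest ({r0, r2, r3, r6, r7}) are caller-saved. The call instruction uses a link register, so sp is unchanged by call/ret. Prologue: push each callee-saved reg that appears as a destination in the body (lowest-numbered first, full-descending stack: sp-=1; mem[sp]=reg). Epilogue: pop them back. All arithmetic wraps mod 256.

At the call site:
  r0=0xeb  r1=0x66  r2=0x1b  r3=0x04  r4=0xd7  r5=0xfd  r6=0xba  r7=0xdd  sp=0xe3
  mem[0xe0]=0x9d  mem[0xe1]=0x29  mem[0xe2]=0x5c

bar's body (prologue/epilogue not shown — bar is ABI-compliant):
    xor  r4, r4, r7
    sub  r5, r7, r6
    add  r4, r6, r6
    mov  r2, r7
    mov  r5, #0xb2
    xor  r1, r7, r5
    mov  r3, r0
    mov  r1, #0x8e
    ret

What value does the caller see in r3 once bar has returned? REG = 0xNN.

prologue: push r1 -> mem[0xe2]=0x66, sp=0xe2
prologue: push r4 -> mem[0xe1]=0xd7, sp=0xe1
prologue: push r5 -> mem[0xe0]=0xfd, sp=0xe0
body[0] xor  r4, r4, r7 -> r4=0x0a
body[1] sub  r5, r7, r6 -> r5=0x23
body[2] add  r4, r6, r6 -> r4=0x74
body[3] mov  r2, r7 -> r2=0xdd
body[4] mov  r5, #0xb2 -> r5=0xb2
body[5] xor  r1, r7, r5 -> r1=0x6f
body[6] mov  r3, r0 -> r3=0xeb
body[7] mov  r1, #0x8e -> r1=0x8e
epilogue: pop r5=0xfd, sp=0xe1
epilogue: pop r4=0xd7, sp=0xe2
epilogue: pop r1=0x66, sp=0xe3
r3 is caller-saved -> body value

REG = 0xeb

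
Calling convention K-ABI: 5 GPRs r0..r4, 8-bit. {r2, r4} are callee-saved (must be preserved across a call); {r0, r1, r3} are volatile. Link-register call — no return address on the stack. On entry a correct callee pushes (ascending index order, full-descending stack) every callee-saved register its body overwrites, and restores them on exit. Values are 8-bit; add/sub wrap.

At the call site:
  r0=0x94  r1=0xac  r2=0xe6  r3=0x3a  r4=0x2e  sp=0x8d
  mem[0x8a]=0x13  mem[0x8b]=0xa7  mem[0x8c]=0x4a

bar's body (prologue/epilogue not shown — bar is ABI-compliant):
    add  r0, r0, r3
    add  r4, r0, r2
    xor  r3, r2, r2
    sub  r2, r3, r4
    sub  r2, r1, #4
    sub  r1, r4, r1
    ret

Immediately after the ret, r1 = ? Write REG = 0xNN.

REG = 0x08

prologue: push r2 → mem[0x8c]=0xe6, sp=0x8c
prologue: push r4 → mem[0x8b]=0x2e, sp=0x8b
body[0] add  r0, r0, r3 → r0=0xce
body[1] add  r4, r0, r2 → r4=0xb4
body[2] xor  r3, r2, r2 → r3=0x00
body[3] sub  r2, r3, r4 → r2=0x4c
body[4] sub  r2, r1, #4 → r2=0xa8
body[5] sub  r1, r4, r1 → r1=0x08
epilogue: pop r4=0x2e, sp=0x8c
epilogue: pop r2=0xe6, sp=0x8d
r1 is caller-saved → body value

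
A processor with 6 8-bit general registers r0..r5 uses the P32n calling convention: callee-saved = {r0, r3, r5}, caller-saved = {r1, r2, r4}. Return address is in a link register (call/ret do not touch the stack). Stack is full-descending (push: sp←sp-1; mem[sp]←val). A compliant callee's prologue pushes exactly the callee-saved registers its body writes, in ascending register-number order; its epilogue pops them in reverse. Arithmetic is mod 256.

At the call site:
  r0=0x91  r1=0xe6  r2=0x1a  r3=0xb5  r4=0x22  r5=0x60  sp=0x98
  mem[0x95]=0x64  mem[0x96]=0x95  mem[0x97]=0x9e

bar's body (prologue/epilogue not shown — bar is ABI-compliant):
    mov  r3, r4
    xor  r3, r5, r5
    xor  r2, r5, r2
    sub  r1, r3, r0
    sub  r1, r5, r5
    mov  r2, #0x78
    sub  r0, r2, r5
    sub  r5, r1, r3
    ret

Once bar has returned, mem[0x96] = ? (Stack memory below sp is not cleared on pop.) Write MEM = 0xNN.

prologue: push r0 → mem[0x97]=0x91, sp=0x97
prologue: push r3 → mem[0x96]=0xb5, sp=0x96
prologue: push r5 → mem[0x95]=0x60, sp=0x95
body[0] mov  r3, r4 → r3=0x22
body[1] xor  r3, r5, r5 → r3=0x00
body[2] xor  r2, r5, r2 → r2=0x7a
body[3] sub  r1, r3, r0 → r1=0x6f
body[4] sub  r1, r5, r5 → r1=0x00
body[5] mov  r2, #0x78 → r2=0x78
body[6] sub  r0, r2, r5 → r0=0x18
body[7] sub  r5, r1, r3 → r5=0x00
epilogue: pop r5=0x60, sp=0x96
epilogue: pop r3=0xb5, sp=0x97
epilogue: pop r0=0x91, sp=0x98
prologue pushed ['r0', 'r3', 'r5'] at ['0x97', '0x96', '0x95']

MEM = 0xb5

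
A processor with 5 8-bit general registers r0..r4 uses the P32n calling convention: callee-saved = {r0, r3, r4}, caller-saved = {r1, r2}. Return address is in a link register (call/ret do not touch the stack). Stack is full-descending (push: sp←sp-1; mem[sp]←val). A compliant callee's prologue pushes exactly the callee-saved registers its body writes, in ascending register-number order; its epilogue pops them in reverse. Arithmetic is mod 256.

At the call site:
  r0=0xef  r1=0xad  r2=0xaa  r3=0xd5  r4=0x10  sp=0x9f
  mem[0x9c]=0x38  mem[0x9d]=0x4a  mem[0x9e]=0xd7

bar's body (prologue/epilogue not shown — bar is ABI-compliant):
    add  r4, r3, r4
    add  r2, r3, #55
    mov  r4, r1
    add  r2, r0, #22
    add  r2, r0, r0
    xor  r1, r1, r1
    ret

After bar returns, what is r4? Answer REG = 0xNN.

prologue: push r4 -> mem[0x9e]=0x10, sp=0x9e
body[0] add  r4, r3, r4 -> r4=0xe5
body[1] add  r2, r3, #55 -> r2=0x0c
body[2] mov  r4, r1 -> r4=0xad
body[3] add  r2, r0, #22 -> r2=0x05
body[4] add  r2, r0, r0 -> r2=0xde
body[5] xor  r1, r1, r1 -> r1=0x00
epilogue: pop r4=0x10, sp=0x9f
r4 is callee-saved -> restored

REG = 0x10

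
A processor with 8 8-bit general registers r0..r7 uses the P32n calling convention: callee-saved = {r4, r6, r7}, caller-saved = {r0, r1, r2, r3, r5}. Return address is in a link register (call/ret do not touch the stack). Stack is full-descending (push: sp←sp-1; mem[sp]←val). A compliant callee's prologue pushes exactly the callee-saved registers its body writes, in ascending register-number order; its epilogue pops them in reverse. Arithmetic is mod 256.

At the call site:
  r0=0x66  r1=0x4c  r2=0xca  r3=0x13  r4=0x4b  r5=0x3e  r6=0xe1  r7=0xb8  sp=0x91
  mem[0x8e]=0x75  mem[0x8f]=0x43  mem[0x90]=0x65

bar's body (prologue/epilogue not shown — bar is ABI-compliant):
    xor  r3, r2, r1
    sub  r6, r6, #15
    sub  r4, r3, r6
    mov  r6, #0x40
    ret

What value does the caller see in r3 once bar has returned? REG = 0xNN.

prologue: push r4 -> mem[0x90]=0x4b, sp=0x90
prologue: push r6 -> mem[0x8f]=0xe1, sp=0x8f
body[0] xor  r3, r2, r1 -> r3=0x86
body[1] sub  r6, r6, #15 -> r6=0xd2
body[2] sub  r4, r3, r6 -> r4=0xb4
body[3] mov  r6, #0x40 -> r6=0x40
epilogue: pop r6=0xe1, sp=0x90
epilogue: pop r4=0x4b, sp=0x91
r3 is caller-saved -> body value

REG = 0x86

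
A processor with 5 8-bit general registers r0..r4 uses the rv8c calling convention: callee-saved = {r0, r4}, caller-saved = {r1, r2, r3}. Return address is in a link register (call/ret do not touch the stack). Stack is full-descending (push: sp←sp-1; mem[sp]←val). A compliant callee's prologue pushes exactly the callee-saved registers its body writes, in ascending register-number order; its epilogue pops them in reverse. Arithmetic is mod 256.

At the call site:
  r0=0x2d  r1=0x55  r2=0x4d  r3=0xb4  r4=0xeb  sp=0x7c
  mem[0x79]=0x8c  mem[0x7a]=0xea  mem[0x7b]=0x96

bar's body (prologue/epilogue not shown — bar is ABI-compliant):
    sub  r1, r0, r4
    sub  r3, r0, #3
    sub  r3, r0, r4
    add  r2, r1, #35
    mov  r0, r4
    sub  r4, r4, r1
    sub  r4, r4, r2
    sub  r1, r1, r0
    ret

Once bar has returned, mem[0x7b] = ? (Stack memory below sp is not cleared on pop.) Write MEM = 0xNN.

prologue: push r0 → mem[0x7b]=0x2d, sp=0x7b
prologue: push r4 → mem[0x7a]=0xeb, sp=0x7a
body[0] sub  r1, r0, r4 → r1=0x42
body[1] sub  r3, r0, #3 → r3=0x2a
body[2] sub  r3, r0, r4 → r3=0x42
body[3] add  r2, r1, #35 → r2=0x65
body[4] mov  r0, r4 → r0=0xeb
body[5] sub  r4, r4, r1 → r4=0xa9
body[6] sub  r4, r4, r2 → r4=0x44
body[7] sub  r1, r1, r0 → r1=0x57
epilogue: pop r4=0xeb, sp=0x7b
epilogue: pop r0=0x2d, sp=0x7c
prologue pushed ['r0', 'r4'] at ['0x7b', '0x7a']

MEM = 0x2d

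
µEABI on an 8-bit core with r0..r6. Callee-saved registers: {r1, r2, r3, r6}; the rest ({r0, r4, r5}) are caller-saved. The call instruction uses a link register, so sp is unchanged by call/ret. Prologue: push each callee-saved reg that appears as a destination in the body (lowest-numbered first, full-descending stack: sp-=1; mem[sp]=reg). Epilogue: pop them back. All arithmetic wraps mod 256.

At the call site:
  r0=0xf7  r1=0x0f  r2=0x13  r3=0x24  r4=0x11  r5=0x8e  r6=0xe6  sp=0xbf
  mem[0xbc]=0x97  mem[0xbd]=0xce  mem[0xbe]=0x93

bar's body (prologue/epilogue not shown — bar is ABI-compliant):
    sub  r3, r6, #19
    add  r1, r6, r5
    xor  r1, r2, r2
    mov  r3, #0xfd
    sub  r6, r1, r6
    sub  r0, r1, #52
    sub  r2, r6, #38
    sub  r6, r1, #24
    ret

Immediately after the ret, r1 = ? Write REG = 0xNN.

prologue: push r1 -> mem[0xbe]=0x0f, sp=0xbe
prologue: push r2 -> mem[0xbd]=0x13, sp=0xbd
prologue: push r3 -> mem[0xbc]=0x24, sp=0xbc
prologue: push r6 -> mem[0xbb]=0xe6, sp=0xbb
body[0] sub  r3, r6, #19 -> r3=0xd3
body[1] add  r1, r6, r5 -> r1=0x74
body[2] xor  r1, r2, r2 -> r1=0x00
body[3] mov  r3, #0xfd -> r3=0xfd
body[4] sub  r6, r1, r6 -> r6=0x1a
body[5] sub  r0, r1, #52 -> r0=0xcc
body[6] sub  r2, r6, #38 -> r2=0xf4
body[7] sub  r6, r1, #24 -> r6=0xe8
epilogue: pop r6=0xe6, sp=0xbc
epilogue: pop r3=0x24, sp=0xbd
epilogue: pop r2=0x13, sp=0xbe
epilogue: pop r1=0x0f, sp=0xbf
r1 is callee-saved -> restored

REG = 0x0f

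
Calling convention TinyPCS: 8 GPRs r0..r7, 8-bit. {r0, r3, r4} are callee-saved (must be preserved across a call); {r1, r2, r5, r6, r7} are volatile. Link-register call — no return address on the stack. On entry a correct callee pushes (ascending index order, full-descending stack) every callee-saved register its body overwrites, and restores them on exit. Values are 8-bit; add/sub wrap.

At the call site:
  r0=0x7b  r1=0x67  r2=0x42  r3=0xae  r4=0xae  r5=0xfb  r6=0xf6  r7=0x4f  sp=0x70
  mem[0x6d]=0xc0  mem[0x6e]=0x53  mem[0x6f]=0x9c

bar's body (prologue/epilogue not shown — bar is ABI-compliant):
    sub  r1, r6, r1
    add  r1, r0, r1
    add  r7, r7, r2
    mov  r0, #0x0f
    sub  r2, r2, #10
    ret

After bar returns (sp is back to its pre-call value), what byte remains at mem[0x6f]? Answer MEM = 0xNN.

prologue: push r0 -> mem[0x6f]=0x7b, sp=0x6f
body[0] sub  r1, r6, r1 -> r1=0x8f
body[1] add  r1, r0, r1 -> r1=0x0a
body[2] add  r7, r7, r2 -> r7=0x91
body[3] mov  r0, #0x0f -> r0=0x0f
body[4] sub  r2, r2, #10 -> r2=0x38
epilogue: pop r0=0x7b, sp=0x70
prologue pushed ['r0'] at ['0x6f']

MEM = 0x7b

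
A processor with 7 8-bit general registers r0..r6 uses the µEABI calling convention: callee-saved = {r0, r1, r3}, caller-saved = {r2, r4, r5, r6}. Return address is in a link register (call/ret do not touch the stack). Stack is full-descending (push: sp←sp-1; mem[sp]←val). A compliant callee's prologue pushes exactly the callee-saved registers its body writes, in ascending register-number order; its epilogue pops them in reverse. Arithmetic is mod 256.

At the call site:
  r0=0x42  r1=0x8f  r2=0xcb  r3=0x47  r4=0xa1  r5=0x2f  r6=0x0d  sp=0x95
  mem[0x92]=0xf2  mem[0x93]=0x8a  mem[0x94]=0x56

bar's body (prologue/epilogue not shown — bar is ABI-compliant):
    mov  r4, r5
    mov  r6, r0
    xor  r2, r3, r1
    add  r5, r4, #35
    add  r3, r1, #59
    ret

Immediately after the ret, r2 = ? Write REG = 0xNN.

REG = 0xc8

prologue: push r3 -> mem[0x94]=0x47, sp=0x94
body[0] mov  r4, r5 -> r4=0x2f
body[1] mov  r6, r0 -> r6=0x42
body[2] xor  r2, r3, r1 -> r2=0xc8
body[3] add  r5, r4, #35 -> r5=0x52
body[4] add  r3, r1, #59 -> r3=0xca
epilogue: pop r3=0x47, sp=0x95
r2 is caller-saved -> body value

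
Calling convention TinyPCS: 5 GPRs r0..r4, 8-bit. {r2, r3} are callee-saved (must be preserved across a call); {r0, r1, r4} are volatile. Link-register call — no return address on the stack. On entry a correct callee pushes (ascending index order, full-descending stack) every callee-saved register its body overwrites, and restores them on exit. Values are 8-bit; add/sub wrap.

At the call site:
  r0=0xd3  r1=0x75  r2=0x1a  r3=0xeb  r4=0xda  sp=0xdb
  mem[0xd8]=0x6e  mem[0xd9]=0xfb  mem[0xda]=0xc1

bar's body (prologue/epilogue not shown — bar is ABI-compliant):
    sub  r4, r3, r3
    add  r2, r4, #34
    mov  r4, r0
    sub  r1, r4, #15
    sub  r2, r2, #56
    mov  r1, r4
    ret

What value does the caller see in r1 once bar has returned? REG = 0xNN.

prologue: push r2 → mem[0xda]=0x1a, sp=0xda
body[0] sub  r4, r3, r3 → r4=0x00
body[1] add  r2, r4, #34 → r2=0x22
body[2] mov  r4, r0 → r4=0xd3
body[3] sub  r1, r4, #15 → r1=0xc4
body[4] sub  r2, r2, #56 → r2=0xea
body[5] mov  r1, r4 → r1=0xd3
epilogue: pop r2=0x1a, sp=0xdb
r1 is caller-saved → body value

REG = 0xd3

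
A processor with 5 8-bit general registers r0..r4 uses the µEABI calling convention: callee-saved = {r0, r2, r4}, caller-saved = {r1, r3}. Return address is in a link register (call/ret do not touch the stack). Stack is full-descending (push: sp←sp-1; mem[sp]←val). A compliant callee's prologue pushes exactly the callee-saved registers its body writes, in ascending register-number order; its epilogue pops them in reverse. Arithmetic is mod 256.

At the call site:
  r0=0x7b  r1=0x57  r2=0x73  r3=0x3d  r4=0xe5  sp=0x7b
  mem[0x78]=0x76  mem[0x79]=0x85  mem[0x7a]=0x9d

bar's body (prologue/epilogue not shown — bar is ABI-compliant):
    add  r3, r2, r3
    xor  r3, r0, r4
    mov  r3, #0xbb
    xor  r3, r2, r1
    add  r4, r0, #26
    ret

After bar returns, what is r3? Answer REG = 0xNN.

REG = 0x24

prologue: push r4 -> mem[0x7a]=0xe5, sp=0x7a
body[0] add  r3, r2, r3 -> r3=0xb0
body[1] xor  r3, r0, r4 -> r3=0x9e
body[2] mov  r3, #0xbb -> r3=0xbb
body[3] xor  r3, r2, r1 -> r3=0x24
body[4] add  r4, r0, #26 -> r4=0x95
epilogue: pop r4=0xe5, sp=0x7b
r3 is caller-saved -> body value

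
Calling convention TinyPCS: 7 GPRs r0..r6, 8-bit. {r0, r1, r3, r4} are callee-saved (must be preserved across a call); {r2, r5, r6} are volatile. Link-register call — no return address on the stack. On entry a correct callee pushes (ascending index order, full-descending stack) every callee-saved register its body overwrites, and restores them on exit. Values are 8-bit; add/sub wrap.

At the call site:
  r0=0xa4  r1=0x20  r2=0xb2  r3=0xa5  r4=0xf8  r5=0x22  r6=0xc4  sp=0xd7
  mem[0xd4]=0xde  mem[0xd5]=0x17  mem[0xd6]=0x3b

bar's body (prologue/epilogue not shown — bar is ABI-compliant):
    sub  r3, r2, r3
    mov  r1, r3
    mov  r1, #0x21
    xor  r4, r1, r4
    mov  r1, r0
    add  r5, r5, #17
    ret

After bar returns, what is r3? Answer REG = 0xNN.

prologue: push r1 -> mem[0xd6]=0x20, sp=0xd6
prologue: push r3 -> mem[0xd5]=0xa5, sp=0xd5
prologue: push r4 -> mem[0xd4]=0xf8, sp=0xd4
body[0] sub  r3, r2, r3 -> r3=0x0d
body[1] mov  r1, r3 -> r1=0x0d
body[2] mov  r1, #0x21 -> r1=0x21
body[3] xor  r4, r1, r4 -> r4=0xd9
body[4] mov  r1, r0 -> r1=0xa4
body[5] add  r5, r5, #17 -> r5=0x33
epilogue: pop r4=0xf8, sp=0xd5
epilogue: pop r3=0xa5, sp=0xd6
epilogue: pop r1=0x20, sp=0xd7
r3 is callee-saved -> restored

REG = 0xa5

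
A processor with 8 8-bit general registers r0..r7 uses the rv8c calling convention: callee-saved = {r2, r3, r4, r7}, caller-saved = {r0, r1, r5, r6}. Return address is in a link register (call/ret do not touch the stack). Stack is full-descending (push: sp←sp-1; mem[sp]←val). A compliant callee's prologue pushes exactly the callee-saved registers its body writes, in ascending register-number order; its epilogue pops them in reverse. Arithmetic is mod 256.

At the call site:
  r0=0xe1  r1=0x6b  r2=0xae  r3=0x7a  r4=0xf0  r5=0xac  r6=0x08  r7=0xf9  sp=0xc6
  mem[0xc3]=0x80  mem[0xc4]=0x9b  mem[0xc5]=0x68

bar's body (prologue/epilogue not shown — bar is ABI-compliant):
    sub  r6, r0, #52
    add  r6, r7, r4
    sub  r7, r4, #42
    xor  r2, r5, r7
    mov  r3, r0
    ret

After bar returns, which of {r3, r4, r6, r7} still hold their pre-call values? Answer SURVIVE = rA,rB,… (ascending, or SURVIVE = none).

prologue: push r2 → mem[0xc5]=0xae, sp=0xc5
prologue: push r3 → mem[0xc4]=0x7a, sp=0xc4
prologue: push r7 → mem[0xc3]=0xf9, sp=0xc3
body[0] sub  r6, r0, #52 → r6=0xad
body[1] add  r6, r7, r4 → r6=0xe9
body[2] sub  r7, r4, #42 → r7=0xc6
body[3] xor  r2, r5, r7 → r2=0x6a
body[4] mov  r3, r0 → r3=0xe1
epilogue: pop r7=0xf9, sp=0xc4
epilogue: pop r3=0x7a, sp=0xc5
epilogue: pop r2=0xae, sp=0xc6
r3: callee-saved, written=True
r4: callee-saved, written=False
r6: caller-saved, written=True
r7: callee-saved, written=True

SURVIVE = r3,r4,r7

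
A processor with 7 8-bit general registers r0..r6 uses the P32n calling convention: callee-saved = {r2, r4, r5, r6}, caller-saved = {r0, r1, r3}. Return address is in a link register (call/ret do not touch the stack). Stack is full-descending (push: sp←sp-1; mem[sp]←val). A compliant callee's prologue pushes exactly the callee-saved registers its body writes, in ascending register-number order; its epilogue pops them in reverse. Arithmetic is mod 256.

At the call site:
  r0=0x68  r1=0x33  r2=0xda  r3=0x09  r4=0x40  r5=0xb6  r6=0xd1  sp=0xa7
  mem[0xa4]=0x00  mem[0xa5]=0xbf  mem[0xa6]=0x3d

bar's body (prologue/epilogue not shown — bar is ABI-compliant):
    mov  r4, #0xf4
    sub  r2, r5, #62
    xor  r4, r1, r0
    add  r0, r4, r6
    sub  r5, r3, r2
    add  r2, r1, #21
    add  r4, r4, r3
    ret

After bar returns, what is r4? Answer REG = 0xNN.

REG = 0x40

prologue: push r2 → mem[0xa6]=0xda, sp=0xa6
prologue: push r4 → mem[0xa5]=0x40, sp=0xa5
prologue: push r5 → mem[0xa4]=0xb6, sp=0xa4
body[0] mov  r4, #0xf4 → r4=0xf4
body[1] sub  r2, r5, #62 → r2=0x78
body[2] xor  r4, r1, r0 → r4=0x5b
body[3] add  r0, r4, r6 → r0=0x2c
body[4] sub  r5, r3, r2 → r5=0x91
body[5] add  r2, r1, #21 → r2=0x48
body[6] add  r4, r4, r3 → r4=0x64
epilogue: pop r5=0xb6, sp=0xa5
epilogue: pop r4=0x40, sp=0xa6
epilogue: pop r2=0xda, sp=0xa7
r4 is callee-saved → restored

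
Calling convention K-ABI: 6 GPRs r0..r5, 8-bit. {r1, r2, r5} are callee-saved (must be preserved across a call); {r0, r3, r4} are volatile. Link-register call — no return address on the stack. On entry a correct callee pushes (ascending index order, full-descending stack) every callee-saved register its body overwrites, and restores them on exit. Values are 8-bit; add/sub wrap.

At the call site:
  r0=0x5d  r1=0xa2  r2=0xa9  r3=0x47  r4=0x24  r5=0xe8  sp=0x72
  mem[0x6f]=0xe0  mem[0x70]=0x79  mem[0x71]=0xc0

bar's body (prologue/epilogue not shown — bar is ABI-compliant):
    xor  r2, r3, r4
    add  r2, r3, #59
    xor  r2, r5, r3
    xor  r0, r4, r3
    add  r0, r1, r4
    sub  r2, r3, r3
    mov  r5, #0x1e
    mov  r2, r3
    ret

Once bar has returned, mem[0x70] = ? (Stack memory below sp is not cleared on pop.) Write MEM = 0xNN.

MEM = 0xe8

prologue: push r2 → mem[0x71]=0xa9, sp=0x71
prologue: push r5 → mem[0x70]=0xe8, sp=0x70
body[0] xor  r2, r3, r4 → r2=0x63
body[1] add  r2, r3, #59 → r2=0x82
body[2] xor  r2, r5, r3 → r2=0xaf
body[3] xor  r0, r4, r3 → r0=0x63
body[4] add  r0, r1, r4 → r0=0xc6
body[5] sub  r2, r3, r3 → r2=0x00
body[6] mov  r5, #0x1e → r5=0x1e
body[7] mov  r2, r3 → r2=0x47
epilogue: pop r5=0xe8, sp=0x71
epilogue: pop r2=0xa9, sp=0x72
prologue pushed ['r2', 'r5'] at ['0x71', '0x70']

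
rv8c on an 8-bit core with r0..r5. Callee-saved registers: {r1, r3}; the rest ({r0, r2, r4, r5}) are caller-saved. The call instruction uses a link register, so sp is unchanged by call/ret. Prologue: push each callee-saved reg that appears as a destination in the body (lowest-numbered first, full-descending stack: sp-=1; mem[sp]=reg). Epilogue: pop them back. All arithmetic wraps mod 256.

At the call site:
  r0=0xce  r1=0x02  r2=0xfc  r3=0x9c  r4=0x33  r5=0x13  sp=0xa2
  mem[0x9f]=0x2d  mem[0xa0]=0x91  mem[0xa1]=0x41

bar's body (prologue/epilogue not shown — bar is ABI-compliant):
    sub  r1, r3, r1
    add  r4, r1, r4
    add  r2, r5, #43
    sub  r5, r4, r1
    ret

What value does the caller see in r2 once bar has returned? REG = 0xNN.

REG = 0x3e

prologue: push r1 → mem[0xa1]=0x02, sp=0xa1
body[0] sub  r1, r3, r1 → r1=0x9a
body[1] add  r4, r1, r4 → r4=0xcd
body[2] add  r2, r5, #43 → r2=0x3e
body[3] sub  r5, r4, r1 → r5=0x33
epilogue: pop r1=0x02, sp=0xa2
r2 is caller-saved → body value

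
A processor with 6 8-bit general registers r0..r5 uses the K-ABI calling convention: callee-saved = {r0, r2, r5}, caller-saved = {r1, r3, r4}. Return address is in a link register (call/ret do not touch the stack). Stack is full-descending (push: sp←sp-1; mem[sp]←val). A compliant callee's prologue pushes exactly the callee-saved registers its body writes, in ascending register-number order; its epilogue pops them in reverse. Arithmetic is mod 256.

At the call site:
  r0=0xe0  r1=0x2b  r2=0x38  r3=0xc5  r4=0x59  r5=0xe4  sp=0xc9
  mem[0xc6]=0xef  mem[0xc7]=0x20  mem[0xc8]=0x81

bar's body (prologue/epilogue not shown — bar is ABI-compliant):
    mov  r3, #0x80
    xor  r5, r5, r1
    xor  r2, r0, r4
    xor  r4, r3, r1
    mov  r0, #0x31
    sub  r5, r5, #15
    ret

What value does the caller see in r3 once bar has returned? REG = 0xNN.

REG = 0x80

prologue: push r0 -> mem[0xc8]=0xe0, sp=0xc8
prologue: push r2 -> mem[0xc7]=0x38, sp=0xc7
prologue: push r5 -> mem[0xc6]=0xe4, sp=0xc6
body[0] mov  r3, #0x80 -> r3=0x80
body[1] xor  r5, r5, r1 -> r5=0xcf
body[2] xor  r2, r0, r4 -> r2=0xb9
body[3] xor  r4, r3, r1 -> r4=0xab
body[4] mov  r0, #0x31 -> r0=0x31
body[5] sub  r5, r5, #15 -> r5=0xc0
epilogue: pop r5=0xe4, sp=0xc7
epilogue: pop r2=0x38, sp=0xc8
epilogue: pop r0=0xe0, sp=0xc9
r3 is caller-saved -> body value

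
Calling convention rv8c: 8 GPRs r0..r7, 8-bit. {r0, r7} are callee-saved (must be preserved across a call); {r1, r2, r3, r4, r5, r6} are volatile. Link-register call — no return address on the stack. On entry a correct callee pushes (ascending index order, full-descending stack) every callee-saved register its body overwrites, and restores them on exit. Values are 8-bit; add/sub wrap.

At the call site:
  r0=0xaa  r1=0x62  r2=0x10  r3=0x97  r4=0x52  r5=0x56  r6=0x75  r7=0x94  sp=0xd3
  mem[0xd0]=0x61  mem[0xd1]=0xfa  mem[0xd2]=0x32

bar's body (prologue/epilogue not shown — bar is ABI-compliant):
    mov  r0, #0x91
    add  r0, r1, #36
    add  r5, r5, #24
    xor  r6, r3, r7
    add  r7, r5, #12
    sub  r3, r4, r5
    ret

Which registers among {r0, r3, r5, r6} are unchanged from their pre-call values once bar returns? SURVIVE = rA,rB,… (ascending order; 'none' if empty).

SURVIVE = r0

prologue: push r0 -> mem[0xd2]=0xaa, sp=0xd2
prologue: push r7 -> mem[0xd1]=0x94, sp=0xd1
body[0] mov  r0, #0x91 -> r0=0x91
body[1] add  r0, r1, #36 -> r0=0x86
body[2] add  r5, r5, #24 -> r5=0x6e
body[3] xor  r6, r3, r7 -> r6=0x03
body[4] add  r7, r5, #12 -> r7=0x7a
body[5] sub  r3, r4, r5 -> r3=0xe4
epilogue: pop r7=0x94, sp=0xd2
epilogue: pop r0=0xaa, sp=0xd3
r0: callee-saved, written=True
r3: caller-saved, written=True
r5: caller-saved, written=True
r6: caller-saved, written=True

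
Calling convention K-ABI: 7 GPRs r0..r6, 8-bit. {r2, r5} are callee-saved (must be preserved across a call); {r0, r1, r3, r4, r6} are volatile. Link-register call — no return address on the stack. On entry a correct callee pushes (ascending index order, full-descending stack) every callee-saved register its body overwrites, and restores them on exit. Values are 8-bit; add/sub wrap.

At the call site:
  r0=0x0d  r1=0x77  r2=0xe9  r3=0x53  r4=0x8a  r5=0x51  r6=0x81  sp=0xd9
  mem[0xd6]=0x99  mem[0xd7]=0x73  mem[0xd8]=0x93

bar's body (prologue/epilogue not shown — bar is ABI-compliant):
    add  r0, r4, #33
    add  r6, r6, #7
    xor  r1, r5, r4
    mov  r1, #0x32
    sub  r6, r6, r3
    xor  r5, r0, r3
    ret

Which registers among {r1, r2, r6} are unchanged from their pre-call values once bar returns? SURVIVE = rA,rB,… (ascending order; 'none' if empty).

SURVIVE = r2

prologue: push r5 → mem[0xd8]=0x51, sp=0xd8
body[0] add  r0, r4, #33 → r0=0xab
body[1] add  r6, r6, #7 → r6=0x88
body[2] xor  r1, r5, r4 → r1=0xdb
body[3] mov  r1, #0x32 → r1=0x32
body[4] sub  r6, r6, r3 → r6=0x35
body[5] xor  r5, r0, r3 → r5=0xf8
epilogue: pop r5=0x51, sp=0xd9
r1: caller-saved, written=True
r2: callee-saved, written=False
r6: caller-saved, written=True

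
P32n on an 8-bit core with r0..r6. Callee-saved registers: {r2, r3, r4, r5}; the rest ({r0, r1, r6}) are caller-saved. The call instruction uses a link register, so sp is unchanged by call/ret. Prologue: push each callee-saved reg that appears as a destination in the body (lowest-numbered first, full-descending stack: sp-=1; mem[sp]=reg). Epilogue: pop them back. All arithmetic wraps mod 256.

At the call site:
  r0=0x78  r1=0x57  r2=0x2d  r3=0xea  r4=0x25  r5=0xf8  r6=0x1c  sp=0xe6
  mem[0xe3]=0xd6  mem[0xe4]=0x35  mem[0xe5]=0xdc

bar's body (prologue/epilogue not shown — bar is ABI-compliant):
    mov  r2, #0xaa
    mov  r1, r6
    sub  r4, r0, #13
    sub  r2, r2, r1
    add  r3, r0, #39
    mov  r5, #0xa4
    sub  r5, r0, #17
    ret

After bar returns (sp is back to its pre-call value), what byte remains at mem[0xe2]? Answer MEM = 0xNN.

MEM = 0xf8

prologue: push r2 → mem[0xe5]=0x2d, sp=0xe5
prologue: push r3 → mem[0xe4]=0xea, sp=0xe4
prologue: push r4 → mem[0xe3]=0x25, sp=0xe3
prologue: push r5 → mem[0xe2]=0xf8, sp=0xe2
body[0] mov  r2, #0xaa → r2=0xaa
body[1] mov  r1, r6 → r1=0x1c
body[2] sub  r4, r0, #13 → r4=0x6b
body[3] sub  r2, r2, r1 → r2=0x8e
body[4] add  r3, r0, #39 → r3=0x9f
body[5] mov  r5, #0xa4 → r5=0xa4
body[6] sub  r5, r0, #17 → r5=0x67
epilogue: pop r5=0xf8, sp=0xe3
epilogue: pop r4=0x25, sp=0xe4
epilogue: pop r3=0xea, sp=0xe5
epilogue: pop r2=0x2d, sp=0xe6
prologue pushed ['r2', 'r3', 'r4', 'r5'] at ['0xe5', '0xe4', '0xe3', '0xe2']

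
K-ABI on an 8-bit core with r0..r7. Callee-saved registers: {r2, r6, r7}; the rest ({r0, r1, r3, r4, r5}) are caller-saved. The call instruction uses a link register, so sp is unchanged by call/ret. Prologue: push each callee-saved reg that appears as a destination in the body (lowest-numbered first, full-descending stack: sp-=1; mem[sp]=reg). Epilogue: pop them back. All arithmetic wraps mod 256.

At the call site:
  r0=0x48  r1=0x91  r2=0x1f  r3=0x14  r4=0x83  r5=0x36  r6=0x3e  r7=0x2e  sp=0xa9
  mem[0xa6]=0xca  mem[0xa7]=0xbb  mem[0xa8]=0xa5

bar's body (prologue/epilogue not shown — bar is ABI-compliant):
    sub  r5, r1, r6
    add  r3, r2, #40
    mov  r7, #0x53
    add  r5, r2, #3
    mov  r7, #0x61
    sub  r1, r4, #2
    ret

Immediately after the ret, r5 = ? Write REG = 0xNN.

prologue: push r7 → mem[0xa8]=0x2e, sp=0xa8
body[0] sub  r5, r1, r6 → r5=0x53
body[1] add  r3, r2, #40 → r3=0x47
body[2] mov  r7, #0x53 → r7=0x53
body[3] add  r5, r2, #3 → r5=0x22
body[4] mov  r7, #0x61 → r7=0x61
body[5] sub  r1, r4, #2 → r1=0x81
epilogue: pop r7=0x2e, sp=0xa9
r5 is caller-saved → body value

REG = 0x22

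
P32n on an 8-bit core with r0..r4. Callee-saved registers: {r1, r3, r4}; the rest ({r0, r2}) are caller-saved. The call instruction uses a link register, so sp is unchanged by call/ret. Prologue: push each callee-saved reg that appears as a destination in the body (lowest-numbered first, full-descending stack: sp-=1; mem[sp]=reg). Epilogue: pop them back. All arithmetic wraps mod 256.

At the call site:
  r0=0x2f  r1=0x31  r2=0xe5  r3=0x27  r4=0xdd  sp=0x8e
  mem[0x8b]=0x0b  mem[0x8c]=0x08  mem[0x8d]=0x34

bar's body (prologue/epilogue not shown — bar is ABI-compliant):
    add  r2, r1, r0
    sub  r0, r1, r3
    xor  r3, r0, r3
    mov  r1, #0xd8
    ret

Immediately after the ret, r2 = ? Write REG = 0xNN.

prologue: push r1 -> mem[0x8d]=0x31, sp=0x8d
prologue: push r3 -> mem[0x8c]=0x27, sp=0x8c
body[0] add  r2, r1, r0 -> r2=0x60
body[1] sub  r0, r1, r3 -> r0=0x0a
body[2] xor  r3, r0, r3 -> r3=0x2d
body[3] mov  r1, #0xd8 -> r1=0xd8
epilogue: pop r3=0x27, sp=0x8d
epilogue: pop r1=0x31, sp=0x8e
r2 is caller-saved -> body value

REG = 0x60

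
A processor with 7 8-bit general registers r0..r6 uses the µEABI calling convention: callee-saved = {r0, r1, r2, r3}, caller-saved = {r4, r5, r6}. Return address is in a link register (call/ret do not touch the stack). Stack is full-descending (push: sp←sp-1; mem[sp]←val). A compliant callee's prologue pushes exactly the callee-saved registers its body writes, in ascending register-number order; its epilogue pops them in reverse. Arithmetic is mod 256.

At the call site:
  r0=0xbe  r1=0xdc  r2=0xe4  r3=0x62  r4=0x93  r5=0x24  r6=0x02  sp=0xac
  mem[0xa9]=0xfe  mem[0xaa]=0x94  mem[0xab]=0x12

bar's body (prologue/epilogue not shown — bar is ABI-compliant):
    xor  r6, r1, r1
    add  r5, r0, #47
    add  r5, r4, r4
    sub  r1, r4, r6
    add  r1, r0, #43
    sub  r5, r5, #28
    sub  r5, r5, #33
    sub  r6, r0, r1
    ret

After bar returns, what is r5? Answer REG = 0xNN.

REG = 0xe9

prologue: push r1 -> mem[0xab]=0xdc, sp=0xab
body[0] xor  r6, r1, r1 -> r6=0x00
body[1] add  r5, r0, #47 -> r5=0xed
body[2] add  r5, r4, r4 -> r5=0x26
body[3] sub  r1, r4, r6 -> r1=0x93
body[4] add  r1, r0, #43 -> r1=0xe9
body[5] sub  r5, r5, #28 -> r5=0x0a
body[6] sub  r5, r5, #33 -> r5=0xe9
body[7] sub  r6, r0, r1 -> r6=0xd5
epilogue: pop r1=0xdc, sp=0xac
r5 is caller-saved -> body value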